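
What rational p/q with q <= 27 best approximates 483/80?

Expand x = 483/80 as a continued fraction with the Euclidean algorithm:
  483 = 6*80 + 3, so a_0 = 6.
  80 = 26*3 + 2, so a_1 = 26.
  3 = 1*2 + 1, so a_2 = 1.
  2 = 2*1 + 0, so a_3 = 2.
so x = [6; 26, 1, 2].
Convergents (p_i = a_i*p_{i-1} + p_{i-2}, q_i = a_i*q_{i-1} + q_{i-2} with p_{-2}=0, p_{-1}=1, q_{-2}=1, q_{-1}=0), until the denominator exceeds 27:
  i=0: a_0=6, p_0 = 6*1 + 0 = 6, q_0 = 6*0 + 1 = 1.
  i=1: a_1=26, p_1 = 26*6 + 1 = 157, q_1 = 26*1 + 0 = 26.
  i=2: a_2=1, p_2 = 1*157 + 6 = 163, q_2 = 1*26 + 1 = 27.
  i=3: a_3=2, p_3 = 2*163 + 157 = 483, q_3 = 2*27 + 26 = 80.
q_3 = 80 > 27, so the last convergent with denominator <= 27 is p_2/q_2 = 163/27.
The closest fraction with denominator <= 27 is either p_2/q_2 or the intermediate fraction (k*p_2 + p_1)/(k*q_2 + q_1) with the largest k >= 1 whose denominator stays <= 27; these approach x as k grows, and every other convergent or intermediate fraction in range is farther away.
Largest k: floor((27 - q_1)/q_2) = floor((27 - 26)/27) = 0.
Since k = 0, no intermediate fraction beyond p_2/q_2 has denominator <= 27, so the convergent 163/27 is the closest (its error is |483*27 - 163*80|/(80*27) = 1/2160).

163/27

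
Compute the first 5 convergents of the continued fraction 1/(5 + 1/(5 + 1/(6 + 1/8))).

Using the convergent recurrence p_i = a_i*p_{i-1} + p_{i-2}, q_i = a_i*q_{i-1} + q_{i-2} with p_{-2}=0, p_{-1}=1, q_{-2}=1, q_{-1}=0:
  i=0: a_0=0, p_0 = 0*1 + 0 = 0, q_0 = 0*0 + 1 = 1.
  i=1: a_1=5, p_1 = 5*0 + 1 = 1, q_1 = 5*1 + 0 = 5.
  i=2: a_2=5, p_2 = 5*1 + 0 = 5, q_2 = 5*5 + 1 = 26.
  i=3: a_3=6, p_3 = 6*5 + 1 = 31, q_3 = 6*26 + 5 = 161.
  i=4: a_4=8, p_4 = 8*31 + 5 = 253, q_4 = 8*161 + 26 = 1314.

0/1, 1/5, 5/26, 31/161, 253/1314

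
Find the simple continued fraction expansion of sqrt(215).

[14; (1, 1, 1, 28)]

Write x_i = (sqrt(215) + m_i)/d_i with (m_0, d_0) = (0, 1). a_0 = floor(sqrt(215)) = 14, since 14^2 = 196 <= 215 < 225 = 15^2.
Iterate m_{i+1} = d_i*a_i - m_i, d_{i+1} = (215 - m_{i+1}^2)/d_i, a_{i+1} = floor((a_0 + m_{i+1})/d_{i+1}):
  m_1 = 1*14 - 0 = 14, d_1 = (215 - 14^2)/1 = 19/1 = 19, a_1 = floor((14 + 14)/19) = 1.
  m_2 = 19*1 - 14 = 5, d_2 = (215 - 5^2)/19 = 190/19 = 10, a_2 = floor((14 + 5)/10) = 1.
  m_3 = 10*1 - 5 = 5, d_3 = (215 - 5^2)/10 = 190/10 = 19, a_3 = floor((14 + 5)/19) = 1.
  m_4 = 19*1 - 5 = 14, d_4 = (215 - 14^2)/19 = 19/19 = 1, a_4 = floor((14 + 14)/1) = 28.
  m_5 = 1*28 - 14 = 14, d_5 = (215 - 14^2)/1 = 19/1 = 19: (m_5, d_5) = (m_1, d_1) = (14, 19), so from here the quotients repeat a_1, ..., a_4; the period length is 4.
Hence the expansion of sqrt(215) is a_0 = 14 followed by the repeating block 1, 1, 1, 28 (period 4).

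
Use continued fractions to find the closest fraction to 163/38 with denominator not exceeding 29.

Expand x = 163/38 as a continued fraction with the Euclidean algorithm:
  163 = 4*38 + 11, so a_0 = 4.
  38 = 3*11 + 5, so a_1 = 3.
  11 = 2*5 + 1, so a_2 = 2.
  5 = 5*1 + 0, so a_3 = 5.
so x = [4; 3, 2, 5].
Convergents (p_i = a_i*p_{i-1} + p_{i-2}, q_i = a_i*q_{i-1} + q_{i-2} with p_{-2}=0, p_{-1}=1, q_{-2}=1, q_{-1}=0), until the denominator exceeds 29:
  i=0: a_0=4, p_0 = 4*1 + 0 = 4, q_0 = 4*0 + 1 = 1.
  i=1: a_1=3, p_1 = 3*4 + 1 = 13, q_1 = 3*1 + 0 = 3.
  i=2: a_2=2, p_2 = 2*13 + 4 = 30, q_2 = 2*3 + 1 = 7.
  i=3: a_3=5, p_3 = 5*30 + 13 = 163, q_3 = 5*7 + 3 = 38.
q_3 = 38 > 29, so the last convergent with denominator <= 29 is p_2/q_2 = 30/7.
The closest fraction with denominator <= 29 is either p_2/q_2 or the intermediate fraction (k*p_2 + p_1)/(k*q_2 + q_1) with the largest k >= 1 whose denominator stays <= 29; these approach x as k grows, and every other convergent or intermediate fraction in range is farther away.
Largest k: floor((29 - q_1)/q_2) = floor((29 - 3)/7) = 3.
That gives (3*30 + 13)/(3*7 + 3) = 103/24.
Compare the errors: |x - 30/7| = |163*7 - 30*38|/(38*7) = 1/266, and |x - 103/24| = |163*24 - 103*38|/(38*24) = 2/912.
Cross-multiplying, 2*266 = 532 < 912 = 1*912, so 2/912 is smaller: the intermediate fraction 103/24 is closer to x than 30/7.

103/24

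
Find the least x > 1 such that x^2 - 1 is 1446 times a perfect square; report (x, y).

First expand sqrt(1446) as a continued fraction. With x_i = (sqrt(1446) + m_i)/d_i and (m_0, d_0) = (0, 1): a_0 = floor(sqrt(1446)) = 38, since 38^2 = 1444 <= 1446 < 1521 = 39^2.
Iterate m_{i+1} = d_i*a_i - m_i, d_{i+1} = (1446 - m_{i+1}^2)/d_i, a_{i+1} = floor((a_0 + m_{i+1})/d_{i+1}):
  m_1 = 1*38 - 0 = 38, d_1 = (1446 - 38^2)/1 = 2/1 = 2, a_1 = floor((38 + 38)/2) = 38.
  m_2 = 2*38 - 38 = 38, d_2 = (1446 - 38^2)/2 = 2/2 = 1, a_2 = floor((38 + 38)/1) = 76.
  m_3 = 1*76 - 38 = 38, d_3 = (1446 - 38^2)/1 = 2/1 = 2: (m_3, d_3) = (m_1, d_1) = (38, 2), so from here the quotients repeat a_1, a_2; the period length is 2.
So sqrt(1446) = [38; (38, 76)] with period length k = 2.
k is even, so the fundamental solution of x^2 - 1446y^2 = 1 is (p_{k-1}, q_{k-1}) = (p_1, q_1); compute convergents through index 1.
Convergents (p_i = a_i*p_{i-1} + p_{i-2}, q_i = a_i*q_{i-1} + q_{i-2} with p_{-2}=0, p_{-1}=1, q_{-2}=1, q_{-1}=0):
  i=0: a_0=38, p_0 = 38*1 + 0 = 38, q_0 = 38*0 + 1 = 1.
  i=1: a_1=38, p_1 = 38*38 + 1 = 1445, q_1 = 38*1 + 0 = 38.
Check: 1445^2 - 1446*38^2 = 2088025 - 2088024 = 1, so (x, y) = (1445, 38) solves the equation, and by the theorem it is the least positive solution.

(x, y) = (1445, 38)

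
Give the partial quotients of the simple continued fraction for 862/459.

Run the Euclidean algorithm on 862 and 459; the successive quotients are the partial quotients a_0, a_1, ... (each step inverts the fractional part left over by the previous one):
  862 = 1*459 + 403, so a_0 = 1.
  459 = 1*403 + 56, so a_1 = 1.
  403 = 7*56 + 11, so a_2 = 7.
  56 = 5*11 + 1, so a_3 = 5.
  11 = 11*1 + 0, so a_4 = 11.
The remainder reaches 0 after 5 divisions, so the expansion has 5 partial quotients, read off in order.

[1; 1, 7, 5, 11]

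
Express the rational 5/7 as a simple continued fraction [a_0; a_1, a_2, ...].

Run the Euclidean algorithm on 5 and 7; the successive quotients are the partial quotients a_0, a_1, ... (each step inverts the fractional part left over by the previous one):
  5 = 0*7 + 5, so a_0 = 0.
  7 = 1*5 + 2, so a_1 = 1.
  5 = 2*2 + 1, so a_2 = 2.
  2 = 2*1 + 0, so a_3 = 2.
The remainder reaches 0 after 4 divisions, so the expansion has 4 partial quotients, read off in order.

[0; 1, 2, 2]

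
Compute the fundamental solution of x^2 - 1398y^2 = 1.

(x, y) = (4866437, 130154)

First expand sqrt(1398) as a continued fraction. With x_i = (sqrt(1398) + m_i)/d_i and (m_0, d_0) = (0, 1): a_0 = floor(sqrt(1398)) = 37, since 37^2 = 1369 <= 1398 < 1444 = 38^2.
Iterate m_{i+1} = d_i*a_i - m_i, d_{i+1} = (1398 - m_{i+1}^2)/d_i, a_{i+1} = floor((a_0 + m_{i+1})/d_{i+1}):
  m_1 = 1*37 - 0 = 37, d_1 = (1398 - 37^2)/1 = 29/1 = 29, a_1 = floor((37 + 37)/29) = 2.
  m_2 = 29*2 - 37 = 21, d_2 = (1398 - 21^2)/29 = 957/29 = 33, a_2 = floor((37 + 21)/33) = 1.
  m_3 = 33*1 - 21 = 12, d_3 = (1398 - 12^2)/33 = 1254/33 = 38, a_3 = floor((37 + 12)/38) = 1.
  m_4 = 38*1 - 12 = 26, d_4 = (1398 - 26^2)/38 = 722/38 = 19, a_4 = floor((37 + 26)/19) = 3.
  m_5 = 19*3 - 26 = 31, d_5 = (1398 - 31^2)/19 = 437/19 = 23, a_5 = floor((37 + 31)/23) = 2.
  m_6 = 23*2 - 31 = 15, d_6 = (1398 - 15^2)/23 = 1173/23 = 51, a_6 = floor((37 + 15)/51) = 1.
  m_7 = 51*1 - 15 = 36, d_7 = (1398 - 36^2)/51 = 102/51 = 2, a_7 = floor((37 + 36)/2) = 36.
  m_8 = 2*36 - 36 = 36, d_8 = (1398 - 36^2)/2 = 102/2 = 51, a_8 = floor((37 + 36)/51) = 1.
  m_9 = 51*1 - 36 = 15, d_9 = (1398 - 15^2)/51 = 1173/51 = 23, a_9 = floor((37 + 15)/23) = 2.
  m_10 = 23*2 - 15 = 31, d_10 = (1398 - 31^2)/23 = 437/23 = 19, a_10 = floor((37 + 31)/19) = 3.
  m_11 = 19*3 - 31 = 26, d_11 = (1398 - 26^2)/19 = 722/19 = 38, a_11 = floor((37 + 26)/38) = 1.
  m_12 = 38*1 - 26 = 12, d_12 = (1398 - 12^2)/38 = 1254/38 = 33, a_12 = floor((37 + 12)/33) = 1.
  m_13 = 33*1 - 12 = 21, d_13 = (1398 - 21^2)/33 = 957/33 = 29, a_13 = floor((37 + 21)/29) = 2.
  m_14 = 29*2 - 21 = 37, d_14 = (1398 - 37^2)/29 = 29/29 = 1, a_14 = floor((37 + 37)/1) = 74.
  m_15 = 1*74 - 37 = 37, d_15 = (1398 - 37^2)/1 = 29/1 = 29: (m_15, d_15) = (m_1, d_1) = (37, 29), so from here the quotients repeat a_1, ..., a_14; the period length is 14.
So sqrt(1398) = [37; (2, 1, 1, 3, 2, 1, 36, 1, 2, 3, 1, 1, 2, 74)] with period length k = 14.
k is even, so the fundamental solution of x^2 - 1398y^2 = 1 is (p_{k-1}, q_{k-1}) = (p_13, q_13); compute convergents through index 13.
Convergents (p_i = a_i*p_{i-1} + p_{i-2}, q_i = a_i*q_{i-1} + q_{i-2} with p_{-2}=0, p_{-1}=1, q_{-2}=1, q_{-1}=0):
  i=0: a_0=37, p_0 = 37*1 + 0 = 37, q_0 = 37*0 + 1 = 1.
  i=1: a_1=2, p_1 = 2*37 + 1 = 75, q_1 = 2*1 + 0 = 2.
  i=2: a_2=1, p_2 = 1*75 + 37 = 112, q_2 = 1*2 + 1 = 3.
  i=3: a_3=1, p_3 = 1*112 + 75 = 187, q_3 = 1*3 + 2 = 5.
  i=4: a_4=3, p_4 = 3*187 + 112 = 673, q_4 = 3*5 + 3 = 18.
  i=5: a_5=2, p_5 = 2*673 + 187 = 1533, q_5 = 2*18 + 5 = 41.
  i=6: a_6=1, p_6 = 1*1533 + 673 = 2206, q_6 = 1*41 + 18 = 59.
  i=7: a_7=36, p_7 = 36*2206 + 1533 = 80949, q_7 = 36*59 + 41 = 2165.
  i=8: a_8=1, p_8 = 1*80949 + 2206 = 83155, q_8 = 1*2165 + 59 = 2224.
  i=9: a_9=2, p_9 = 2*83155 + 80949 = 247259, q_9 = 2*2224 + 2165 = 6613.
  i=10: a_10=3, p_10 = 3*247259 + 83155 = 824932, q_10 = 3*6613 + 2224 = 22063.
  i=11: a_11=1, p_11 = 1*824932 + 247259 = 1072191, q_11 = 1*22063 + 6613 = 28676.
  i=12: a_12=1, p_12 = 1*1072191 + 824932 = 1897123, q_12 = 1*28676 + 22063 = 50739.
  i=13: a_13=2, p_13 = 2*1897123 + 1072191 = 4866437, q_13 = 2*50739 + 28676 = 130154.
Check: 4866437^2 - 1398*130154^2 = 23682209074969 - 23682209074968 = 1, so (x, y) = (4866437, 130154) solves the equation, and by the theorem it is the least positive solution.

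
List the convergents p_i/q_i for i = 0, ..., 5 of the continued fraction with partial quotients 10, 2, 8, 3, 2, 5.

Using the convergent recurrence p_i = a_i*p_{i-1} + p_{i-2}, q_i = a_i*q_{i-1} + q_{i-2} with p_{-2}=0, p_{-1}=1, q_{-2}=1, q_{-1}=0:
  i=0: a_0=10, p_0 = 10*1 + 0 = 10, q_0 = 10*0 + 1 = 1.
  i=1: a_1=2, p_1 = 2*10 + 1 = 21, q_1 = 2*1 + 0 = 2.
  i=2: a_2=8, p_2 = 8*21 + 10 = 178, q_2 = 8*2 + 1 = 17.
  i=3: a_3=3, p_3 = 3*178 + 21 = 555, q_3 = 3*17 + 2 = 53.
  i=4: a_4=2, p_4 = 2*555 + 178 = 1288, q_4 = 2*53 + 17 = 123.
  i=5: a_5=5, p_5 = 5*1288 + 555 = 6995, q_5 = 5*123 + 53 = 668.

10/1, 21/2, 178/17, 555/53, 1288/123, 6995/668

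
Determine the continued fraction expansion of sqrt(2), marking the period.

[1; (2)]

Write x_i = (sqrt(2) + m_i)/d_i with (m_0, d_0) = (0, 1). a_0 = floor(sqrt(2)) = 1, since 1^2 = 1 <= 2 < 4 = 2^2.
Iterate m_{i+1} = d_i*a_i - m_i, d_{i+1} = (2 - m_{i+1}^2)/d_i, a_{i+1} = floor((a_0 + m_{i+1})/d_{i+1}):
  m_1 = 1*1 - 0 = 1, d_1 = (2 - 1^2)/1 = 1/1 = 1, a_1 = floor((1 + 1)/1) = 2.
  m_2 = 1*2 - 1 = 1, d_2 = (2 - 1^2)/1 = 1/1 = 1: (m_2, d_2) = (m_1, d_1) = (1, 1), so from here the quotient a_1 repeats; the period length is 1.
Hence the expansion of sqrt(2) is a_0 = 1 followed by the repeating block 2 (period 1).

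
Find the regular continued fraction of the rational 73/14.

[5; 4, 1, 2]

Run the Euclidean algorithm on 73 and 14; the successive quotients are the partial quotients a_0, a_1, ... (each step inverts the fractional part left over by the previous one):
  73 = 5*14 + 3, so a_0 = 5.
  14 = 4*3 + 2, so a_1 = 4.
  3 = 1*2 + 1, so a_2 = 1.
  2 = 2*1 + 0, so a_3 = 2.
The remainder reaches 0 after 4 divisions, so the expansion has 4 partial quotients, read off in order.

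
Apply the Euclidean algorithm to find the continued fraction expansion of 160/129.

[1; 4, 6, 5]

Run the Euclidean algorithm on 160 and 129; the successive quotients are the partial quotients a_0, a_1, ... (each step inverts the fractional part left over by the previous one):
  160 = 1*129 + 31, so a_0 = 1.
  129 = 4*31 + 5, so a_1 = 4.
  31 = 6*5 + 1, so a_2 = 6.
  5 = 5*1 + 0, so a_3 = 5.
The remainder reaches 0 after 4 divisions, so the expansion has 4 partial quotients, read off in order.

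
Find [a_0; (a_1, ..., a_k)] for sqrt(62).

Write x_i = (sqrt(62) + m_i)/d_i with (m_0, d_0) = (0, 1). a_0 = floor(sqrt(62)) = 7, since 7^2 = 49 <= 62 < 64 = 8^2.
Iterate m_{i+1} = d_i*a_i - m_i, d_{i+1} = (62 - m_{i+1}^2)/d_i, a_{i+1} = floor((a_0 + m_{i+1})/d_{i+1}):
  m_1 = 1*7 - 0 = 7, d_1 = (62 - 7^2)/1 = 13/1 = 13, a_1 = floor((7 + 7)/13) = 1.
  m_2 = 13*1 - 7 = 6, d_2 = (62 - 6^2)/13 = 26/13 = 2, a_2 = floor((7 + 6)/2) = 6.
  m_3 = 2*6 - 6 = 6, d_3 = (62 - 6^2)/2 = 26/2 = 13, a_3 = floor((7 + 6)/13) = 1.
  m_4 = 13*1 - 6 = 7, d_4 = (62 - 7^2)/13 = 13/13 = 1, a_4 = floor((7 + 7)/1) = 14.
  m_5 = 1*14 - 7 = 7, d_5 = (62 - 7^2)/1 = 13/1 = 13: (m_5, d_5) = (m_1, d_1) = (7, 13), so from here the quotients repeat a_1, ..., a_4; the period length is 4.
Hence the expansion of sqrt(62) is a_0 = 7 followed by the repeating block 1, 6, 1, 14 (period 4).

[7; (1, 6, 1, 14)]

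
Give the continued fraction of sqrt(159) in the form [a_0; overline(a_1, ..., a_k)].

[12; overline(1, 1, 1, 1, 3, 1, 1, 1, 1, 24)]

Write x_i = (sqrt(159) + m_i)/d_i with (m_0, d_0) = (0, 1). a_0 = floor(sqrt(159)) = 12, since 12^2 = 144 <= 159 < 169 = 13^2.
Iterate m_{i+1} = d_i*a_i - m_i, d_{i+1} = (159 - m_{i+1}^2)/d_i, a_{i+1} = floor((a_0 + m_{i+1})/d_{i+1}):
  m_1 = 1*12 - 0 = 12, d_1 = (159 - 12^2)/1 = 15/1 = 15, a_1 = floor((12 + 12)/15) = 1.
  m_2 = 15*1 - 12 = 3, d_2 = (159 - 3^2)/15 = 150/15 = 10, a_2 = floor((12 + 3)/10) = 1.
  m_3 = 10*1 - 3 = 7, d_3 = (159 - 7^2)/10 = 110/10 = 11, a_3 = floor((12 + 7)/11) = 1.
  m_4 = 11*1 - 7 = 4, d_4 = (159 - 4^2)/11 = 143/11 = 13, a_4 = floor((12 + 4)/13) = 1.
  m_5 = 13*1 - 4 = 9, d_5 = (159 - 9^2)/13 = 78/13 = 6, a_5 = floor((12 + 9)/6) = 3.
  m_6 = 6*3 - 9 = 9, d_6 = (159 - 9^2)/6 = 78/6 = 13, a_6 = floor((12 + 9)/13) = 1.
  m_7 = 13*1 - 9 = 4, d_7 = (159 - 4^2)/13 = 143/13 = 11, a_7 = floor((12 + 4)/11) = 1.
  m_8 = 11*1 - 4 = 7, d_8 = (159 - 7^2)/11 = 110/11 = 10, a_8 = floor((12 + 7)/10) = 1.
  m_9 = 10*1 - 7 = 3, d_9 = (159 - 3^2)/10 = 150/10 = 15, a_9 = floor((12 + 3)/15) = 1.
  m_10 = 15*1 - 3 = 12, d_10 = (159 - 12^2)/15 = 15/15 = 1, a_10 = floor((12 + 12)/1) = 24.
  m_11 = 1*24 - 12 = 12, d_11 = (159 - 12^2)/1 = 15/1 = 15: (m_11, d_11) = (m_1, d_1) = (12, 15), so from here the quotients repeat a_1, ..., a_10; the period length is 10.
Hence the expansion of sqrt(159) is a_0 = 12 followed by the repeating block 1, 1, 1, 1, 3, 1, 1, 1, 1, 24 (period 10).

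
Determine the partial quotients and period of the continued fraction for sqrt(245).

[15; (1, 1, 1, 7, 6, 7, 1, 1, 1, 30)]

Write x_i = (sqrt(245) + m_i)/d_i with (m_0, d_0) = (0, 1). a_0 = floor(sqrt(245)) = 15, since 15^2 = 225 <= 245 < 256 = 16^2.
Iterate m_{i+1} = d_i*a_i - m_i, d_{i+1} = (245 - m_{i+1}^2)/d_i, a_{i+1} = floor((a_0 + m_{i+1})/d_{i+1}):
  m_1 = 1*15 - 0 = 15, d_1 = (245 - 15^2)/1 = 20/1 = 20, a_1 = floor((15 + 15)/20) = 1.
  m_2 = 20*1 - 15 = 5, d_2 = (245 - 5^2)/20 = 220/20 = 11, a_2 = floor((15 + 5)/11) = 1.
  m_3 = 11*1 - 5 = 6, d_3 = (245 - 6^2)/11 = 209/11 = 19, a_3 = floor((15 + 6)/19) = 1.
  m_4 = 19*1 - 6 = 13, d_4 = (245 - 13^2)/19 = 76/19 = 4, a_4 = floor((15 + 13)/4) = 7.
  m_5 = 4*7 - 13 = 15, d_5 = (245 - 15^2)/4 = 20/4 = 5, a_5 = floor((15 + 15)/5) = 6.
  m_6 = 5*6 - 15 = 15, d_6 = (245 - 15^2)/5 = 20/5 = 4, a_6 = floor((15 + 15)/4) = 7.
  m_7 = 4*7 - 15 = 13, d_7 = (245 - 13^2)/4 = 76/4 = 19, a_7 = floor((15 + 13)/19) = 1.
  m_8 = 19*1 - 13 = 6, d_8 = (245 - 6^2)/19 = 209/19 = 11, a_8 = floor((15 + 6)/11) = 1.
  m_9 = 11*1 - 6 = 5, d_9 = (245 - 5^2)/11 = 220/11 = 20, a_9 = floor((15 + 5)/20) = 1.
  m_10 = 20*1 - 5 = 15, d_10 = (245 - 15^2)/20 = 20/20 = 1, a_10 = floor((15 + 15)/1) = 30.
  m_11 = 1*30 - 15 = 15, d_11 = (245 - 15^2)/1 = 20/1 = 20: (m_11, d_11) = (m_1, d_1) = (15, 20), so from here the quotients repeat a_1, ..., a_10; the period length is 10.
Hence the expansion of sqrt(245) is a_0 = 15 followed by the repeating block 1, 1, 1, 7, 6, 7, 1, 1, 1, 30 (period 10).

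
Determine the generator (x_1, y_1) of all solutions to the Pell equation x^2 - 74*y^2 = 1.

First expand sqrt(74) as a continued fraction. With x_i = (sqrt(74) + m_i)/d_i and (m_0, d_0) = (0, 1): a_0 = floor(sqrt(74)) = 8, since 8^2 = 64 <= 74 < 81 = 9^2.
Iterate m_{i+1} = d_i*a_i - m_i, d_{i+1} = (74 - m_{i+1}^2)/d_i, a_{i+1} = floor((a_0 + m_{i+1})/d_{i+1}):
  m_1 = 1*8 - 0 = 8, d_1 = (74 - 8^2)/1 = 10/1 = 10, a_1 = floor((8 + 8)/10) = 1.
  m_2 = 10*1 - 8 = 2, d_2 = (74 - 2^2)/10 = 70/10 = 7, a_2 = floor((8 + 2)/7) = 1.
  m_3 = 7*1 - 2 = 5, d_3 = (74 - 5^2)/7 = 49/7 = 7, a_3 = floor((8 + 5)/7) = 1.
  m_4 = 7*1 - 5 = 2, d_4 = (74 - 2^2)/7 = 70/7 = 10, a_4 = floor((8 + 2)/10) = 1.
  m_5 = 10*1 - 2 = 8, d_5 = (74 - 8^2)/10 = 10/10 = 1, a_5 = floor((8 + 8)/1) = 16.
  m_6 = 1*16 - 8 = 8, d_6 = (74 - 8^2)/1 = 10/1 = 10: (m_6, d_6) = (m_1, d_1) = (8, 10), so from here the quotients repeat a_1, ..., a_5; the period length is 5.
So sqrt(74) = [8; (1, 1, 1, 1, 16)] with period length k = 5.
k is odd, so (p_{k-1}, q_{k-1}) only solves x^2 - 74y^2 = -1 and the fundamental solution of x^2 - 74y^2 = 1 is (p_{2k-1}, q_{2k-1}) = (p_9, q_9); compute convergents through index 9, running through the period twice.
Convergents (p_i = a_i*p_{i-1} + p_{i-2}, q_i = a_i*q_{i-1} + q_{i-2} with p_{-2}=0, p_{-1}=1, q_{-2}=1, q_{-1}=0):
  i=0: a_0=8, p_0 = 8*1 + 0 = 8, q_0 = 8*0 + 1 = 1.
  i=1: a_1=1, p_1 = 1*8 + 1 = 9, q_1 = 1*1 + 0 = 1.
  i=2: a_2=1, p_2 = 1*9 + 8 = 17, q_2 = 1*1 + 1 = 2.
  i=3: a_3=1, p_3 = 1*17 + 9 = 26, q_3 = 1*2 + 1 = 3.
  i=4: a_4=1, p_4 = 1*26 + 17 = 43, q_4 = 1*3 + 2 = 5.
  i=5: a_5=16, p_5 = 16*43 + 26 = 714, q_5 = 16*5 + 3 = 83.
  i=6: a_6=1, p_6 = 1*714 + 43 = 757, q_6 = 1*83 + 5 = 88.
  i=7: a_7=1, p_7 = 1*757 + 714 = 1471, q_7 = 1*88 + 83 = 171.
  i=8: a_8=1, p_8 = 1*1471 + 757 = 2228, q_8 = 1*171 + 88 = 259.
  i=9: a_9=1, p_9 = 1*2228 + 1471 = 3699, q_9 = 1*259 + 171 = 430.
Indeed p_4^2 - 74*q_4^2 = 1849 - 1850 = -1, not +1.
Check: 3699^2 - 74*430^2 = 13682601 - 13682600 = 1, so (x, y) = (3699, 430) solves the equation, and by the theorem it is the least positive solution.

(x, y) = (3699, 430)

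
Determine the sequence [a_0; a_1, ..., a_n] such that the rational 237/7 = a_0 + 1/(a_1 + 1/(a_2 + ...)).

Run the Euclidean algorithm on 237 and 7; the successive quotients are the partial quotients a_0, a_1, ... (each step inverts the fractional part left over by the previous one):
  237 = 33*7 + 6, so a_0 = 33.
  7 = 1*6 + 1, so a_1 = 1.
  6 = 6*1 + 0, so a_2 = 6.
The remainder reaches 0 after 3 divisions, so the expansion has 3 partial quotients, read off in order.

[33; 1, 6]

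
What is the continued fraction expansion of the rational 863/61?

Run the Euclidean algorithm on 863 and 61; the successive quotients are the partial quotients a_0, a_1, ... (each step inverts the fractional part left over by the previous one):
  863 = 14*61 + 9, so a_0 = 14.
  61 = 6*9 + 7, so a_1 = 6.
  9 = 1*7 + 2, so a_2 = 1.
  7 = 3*2 + 1, so a_3 = 3.
  2 = 2*1 + 0, so a_4 = 2.
The remainder reaches 0 after 5 divisions, so the expansion has 5 partial quotients, read off in order.

[14; 6, 1, 3, 2]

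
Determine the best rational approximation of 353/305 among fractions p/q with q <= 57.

59/51

Expand x = 353/305 as a continued fraction with the Euclidean algorithm:
  353 = 1*305 + 48, so a_0 = 1.
  305 = 6*48 + 17, so a_1 = 6.
  48 = 2*17 + 14, so a_2 = 2.
  17 = 1*14 + 3, so a_3 = 1.
  14 = 4*3 + 2, so a_4 = 4.
  3 = 1*2 + 1, so a_5 = 1.
  2 = 2*1 + 0, so a_6 = 2.
so x = [1; 6, 2, 1, 4, 1, 2].
Convergents (p_i = a_i*p_{i-1} + p_{i-2}, q_i = a_i*q_{i-1} + q_{i-2} with p_{-2}=0, p_{-1}=1, q_{-2}=1, q_{-1}=0), until the denominator exceeds 57:
  i=0: a_0=1, p_0 = 1*1 + 0 = 1, q_0 = 1*0 + 1 = 1.
  i=1: a_1=6, p_1 = 6*1 + 1 = 7, q_1 = 6*1 + 0 = 6.
  i=2: a_2=2, p_2 = 2*7 + 1 = 15, q_2 = 2*6 + 1 = 13.
  i=3: a_3=1, p_3 = 1*15 + 7 = 22, q_3 = 1*13 + 6 = 19.
  i=4: a_4=4, p_4 = 4*22 + 15 = 103, q_4 = 4*19 + 13 = 89.
q_4 = 89 > 57, so the last convergent with denominator <= 57 is p_3/q_3 = 22/19.
The closest fraction with denominator <= 57 is either p_3/q_3 or the intermediate fraction (k*p_3 + p_2)/(k*q_3 + q_2) with the largest k >= 1 whose denominator stays <= 57; these approach x as k grows, and every other convergent or intermediate fraction in range is farther away.
Largest k: floor((57 - q_2)/q_3) = floor((57 - 13)/19) = 2.
That gives (2*22 + 15)/(2*19 + 13) = 59/51.
Compare the errors: |x - 22/19| = |353*19 - 22*305|/(305*19) = 3/5795, and |x - 59/51| = |353*51 - 59*305|/(305*51) = 8/15555.
Cross-multiplying, 8*5795 = 46360 < 46665 = 3*15555, so 8/15555 is smaller: the intermediate fraction 59/51 is closer to x than 22/19.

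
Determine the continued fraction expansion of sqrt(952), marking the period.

Write x_i = (sqrt(952) + m_i)/d_i with (m_0, d_0) = (0, 1). a_0 = floor(sqrt(952)) = 30, since 30^2 = 900 <= 952 < 961 = 31^2.
Iterate m_{i+1} = d_i*a_i - m_i, d_{i+1} = (952 - m_{i+1}^2)/d_i, a_{i+1} = floor((a_0 + m_{i+1})/d_{i+1}):
  m_1 = 1*30 - 0 = 30, d_1 = (952 - 30^2)/1 = 52/1 = 52, a_1 = floor((30 + 30)/52) = 1.
  m_2 = 52*1 - 30 = 22, d_2 = (952 - 22^2)/52 = 468/52 = 9, a_2 = floor((30 + 22)/9) = 5.
  m_3 = 9*5 - 22 = 23, d_3 = (952 - 23^2)/9 = 423/9 = 47, a_3 = floor((30 + 23)/47) = 1.
  m_4 = 47*1 - 23 = 24, d_4 = (952 - 24^2)/47 = 376/47 = 8, a_4 = floor((30 + 24)/8) = 6.
  m_5 = 8*6 - 24 = 24, d_5 = (952 - 24^2)/8 = 376/8 = 47, a_5 = floor((30 + 24)/47) = 1.
  m_6 = 47*1 - 24 = 23, d_6 = (952 - 23^2)/47 = 423/47 = 9, a_6 = floor((30 + 23)/9) = 5.
  m_7 = 9*5 - 23 = 22, d_7 = (952 - 22^2)/9 = 468/9 = 52, a_7 = floor((30 + 22)/52) = 1.
  m_8 = 52*1 - 22 = 30, d_8 = (952 - 30^2)/52 = 52/52 = 1, a_8 = floor((30 + 30)/1) = 60.
  m_9 = 1*60 - 30 = 30, d_9 = (952 - 30^2)/1 = 52/1 = 52: (m_9, d_9) = (m_1, d_1) = (30, 52), so from here the quotients repeat a_1, ..., a_8; the period length is 8.
Hence the expansion of sqrt(952) is a_0 = 30 followed by the repeating block 1, 5, 1, 6, 1, 5, 1, 60 (period 8).

[30; (1, 5, 1, 6, 1, 5, 1, 60)]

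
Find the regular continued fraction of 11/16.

Run the Euclidean algorithm on 11 and 16; the successive quotients are the partial quotients a_0, a_1, ... (each step inverts the fractional part left over by the previous one):
  11 = 0*16 + 11, so a_0 = 0.
  16 = 1*11 + 5, so a_1 = 1.
  11 = 2*5 + 1, so a_2 = 2.
  5 = 5*1 + 0, so a_3 = 5.
The remainder reaches 0 after 4 divisions, so the expansion has 4 partial quotients, read off in order.

[0; 1, 2, 5]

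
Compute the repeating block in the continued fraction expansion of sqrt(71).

[8; (2, 2, 1, 7, 1, 2, 2, 16)]

Write x_i = (sqrt(71) + m_i)/d_i with (m_0, d_0) = (0, 1). a_0 = floor(sqrt(71)) = 8, since 8^2 = 64 <= 71 < 81 = 9^2.
Iterate m_{i+1} = d_i*a_i - m_i, d_{i+1} = (71 - m_{i+1}^2)/d_i, a_{i+1} = floor((a_0 + m_{i+1})/d_{i+1}):
  m_1 = 1*8 - 0 = 8, d_1 = (71 - 8^2)/1 = 7/1 = 7, a_1 = floor((8 + 8)/7) = 2.
  m_2 = 7*2 - 8 = 6, d_2 = (71 - 6^2)/7 = 35/7 = 5, a_2 = floor((8 + 6)/5) = 2.
  m_3 = 5*2 - 6 = 4, d_3 = (71 - 4^2)/5 = 55/5 = 11, a_3 = floor((8 + 4)/11) = 1.
  m_4 = 11*1 - 4 = 7, d_4 = (71 - 7^2)/11 = 22/11 = 2, a_4 = floor((8 + 7)/2) = 7.
  m_5 = 2*7 - 7 = 7, d_5 = (71 - 7^2)/2 = 22/2 = 11, a_5 = floor((8 + 7)/11) = 1.
  m_6 = 11*1 - 7 = 4, d_6 = (71 - 4^2)/11 = 55/11 = 5, a_6 = floor((8 + 4)/5) = 2.
  m_7 = 5*2 - 4 = 6, d_7 = (71 - 6^2)/5 = 35/5 = 7, a_7 = floor((8 + 6)/7) = 2.
  m_8 = 7*2 - 6 = 8, d_8 = (71 - 8^2)/7 = 7/7 = 1, a_8 = floor((8 + 8)/1) = 16.
  m_9 = 1*16 - 8 = 8, d_9 = (71 - 8^2)/1 = 7/1 = 7: (m_9, d_9) = (m_1, d_1) = (8, 7), so from here the quotients repeat a_1, ..., a_8; the period length is 8.
Hence the expansion of sqrt(71) is a_0 = 8 followed by the repeating block 2, 2, 1, 7, 1, 2, 2, 16 (period 8).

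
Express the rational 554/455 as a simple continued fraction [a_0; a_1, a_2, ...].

Run the Euclidean algorithm on 554 and 455; the successive quotients are the partial quotients a_0, a_1, ... (each step inverts the fractional part left over by the previous one):
  554 = 1*455 + 99, so a_0 = 1.
  455 = 4*99 + 59, so a_1 = 4.
  99 = 1*59 + 40, so a_2 = 1.
  59 = 1*40 + 19, so a_3 = 1.
  40 = 2*19 + 2, so a_4 = 2.
  19 = 9*2 + 1, so a_5 = 9.
  2 = 2*1 + 0, so a_6 = 2.
The remainder reaches 0 after 7 divisions, so the expansion has 7 partial quotients, read off in order.

[1; 4, 1, 1, 2, 9, 2]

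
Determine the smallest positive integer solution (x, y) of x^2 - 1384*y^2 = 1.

(x, y) = (17299, 465)

First expand sqrt(1384) as a continued fraction. With x_i = (sqrt(1384) + m_i)/d_i and (m_0, d_0) = (0, 1): a_0 = floor(sqrt(1384)) = 37, since 37^2 = 1369 <= 1384 < 1444 = 38^2.
Iterate m_{i+1} = d_i*a_i - m_i, d_{i+1} = (1384 - m_{i+1}^2)/d_i, a_{i+1} = floor((a_0 + m_{i+1})/d_{i+1}):
  m_1 = 1*37 - 0 = 37, d_1 = (1384 - 37^2)/1 = 15/1 = 15, a_1 = floor((37 + 37)/15) = 4.
  m_2 = 15*4 - 37 = 23, d_2 = (1384 - 23^2)/15 = 855/15 = 57, a_2 = floor((37 + 23)/57) = 1.
  m_3 = 57*1 - 23 = 34, d_3 = (1384 - 34^2)/57 = 228/57 = 4, a_3 = floor((37 + 34)/4) = 17.
  m_4 = 4*17 - 34 = 34, d_4 = (1384 - 34^2)/4 = 228/4 = 57, a_4 = floor((37 + 34)/57) = 1.
  m_5 = 57*1 - 34 = 23, d_5 = (1384 - 23^2)/57 = 855/57 = 15, a_5 = floor((37 + 23)/15) = 4.
  m_6 = 15*4 - 23 = 37, d_6 = (1384 - 37^2)/15 = 15/15 = 1, a_6 = floor((37 + 37)/1) = 74.
  m_7 = 1*74 - 37 = 37, d_7 = (1384 - 37^2)/1 = 15/1 = 15: (m_7, d_7) = (m_1, d_1) = (37, 15), so from here the quotients repeat a_1, ..., a_6; the period length is 6.
So sqrt(1384) = [37; (4, 1, 17, 1, 4, 74)] with period length k = 6.
k is even, so the fundamental solution of x^2 - 1384y^2 = 1 is (p_{k-1}, q_{k-1}) = (p_5, q_5); compute convergents through index 5.
Convergents (p_i = a_i*p_{i-1} + p_{i-2}, q_i = a_i*q_{i-1} + q_{i-2} with p_{-2}=0, p_{-1}=1, q_{-2}=1, q_{-1}=0):
  i=0: a_0=37, p_0 = 37*1 + 0 = 37, q_0 = 37*0 + 1 = 1.
  i=1: a_1=4, p_1 = 4*37 + 1 = 149, q_1 = 4*1 + 0 = 4.
  i=2: a_2=1, p_2 = 1*149 + 37 = 186, q_2 = 1*4 + 1 = 5.
  i=3: a_3=17, p_3 = 17*186 + 149 = 3311, q_3 = 17*5 + 4 = 89.
  i=4: a_4=1, p_4 = 1*3311 + 186 = 3497, q_4 = 1*89 + 5 = 94.
  i=5: a_5=4, p_5 = 4*3497 + 3311 = 17299, q_5 = 4*94 + 89 = 465.
Check: 17299^2 - 1384*465^2 = 299255401 - 299255400 = 1, so (x, y) = (17299, 465) solves the equation, and by the theorem it is the least positive solution.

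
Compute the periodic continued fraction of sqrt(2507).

[50; (14, 3, 2, 1, 1, 1, 1, 1, 2, 3, 14, 100)]

Write x_i = (sqrt(2507) + m_i)/d_i with (m_0, d_0) = (0, 1). a_0 = floor(sqrt(2507)) = 50, since 50^2 = 2500 <= 2507 < 2601 = 51^2.
Iterate m_{i+1} = d_i*a_i - m_i, d_{i+1} = (2507 - m_{i+1}^2)/d_i, a_{i+1} = floor((a_0 + m_{i+1})/d_{i+1}):
  m_1 = 1*50 - 0 = 50, d_1 = (2507 - 50^2)/1 = 7/1 = 7, a_1 = floor((50 + 50)/7) = 14.
  m_2 = 7*14 - 50 = 48, d_2 = (2507 - 48^2)/7 = 203/7 = 29, a_2 = floor((50 + 48)/29) = 3.
  m_3 = 29*3 - 48 = 39, d_3 = (2507 - 39^2)/29 = 986/29 = 34, a_3 = floor((50 + 39)/34) = 2.
  m_4 = 34*2 - 39 = 29, d_4 = (2507 - 29^2)/34 = 1666/34 = 49, a_4 = floor((50 + 29)/49) = 1.
  m_5 = 49*1 - 29 = 20, d_5 = (2507 - 20^2)/49 = 2107/49 = 43, a_5 = floor((50 + 20)/43) = 1.
  m_6 = 43*1 - 20 = 23, d_6 = (2507 - 23^2)/43 = 1978/43 = 46, a_6 = floor((50 + 23)/46) = 1.
  m_7 = 46*1 - 23 = 23, d_7 = (2507 - 23^2)/46 = 1978/46 = 43, a_7 = floor((50 + 23)/43) = 1.
  m_8 = 43*1 - 23 = 20, d_8 = (2507 - 20^2)/43 = 2107/43 = 49, a_8 = floor((50 + 20)/49) = 1.
  m_9 = 49*1 - 20 = 29, d_9 = (2507 - 29^2)/49 = 1666/49 = 34, a_9 = floor((50 + 29)/34) = 2.
  m_10 = 34*2 - 29 = 39, d_10 = (2507 - 39^2)/34 = 986/34 = 29, a_10 = floor((50 + 39)/29) = 3.
  m_11 = 29*3 - 39 = 48, d_11 = (2507 - 48^2)/29 = 203/29 = 7, a_11 = floor((50 + 48)/7) = 14.
  m_12 = 7*14 - 48 = 50, d_12 = (2507 - 50^2)/7 = 7/7 = 1, a_12 = floor((50 + 50)/1) = 100.
  m_13 = 1*100 - 50 = 50, d_13 = (2507 - 50^2)/1 = 7/1 = 7: (m_13, d_13) = (m_1, d_1) = (50, 7), so from here the quotients repeat a_1, ..., a_12; the period length is 12.
Hence the expansion of sqrt(2507) is a_0 = 50 followed by the repeating block 14, 3, 2, 1, 1, 1, 1, 1, 2, 3, 14, 100 (period 12).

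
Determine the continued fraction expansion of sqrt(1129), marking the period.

Write x_i = (sqrt(1129) + m_i)/d_i with (m_0, d_0) = (0, 1). a_0 = floor(sqrt(1129)) = 33, since 33^2 = 1089 <= 1129 < 1156 = 34^2.
Iterate m_{i+1} = d_i*a_i - m_i, d_{i+1} = (1129 - m_{i+1}^2)/d_i, a_{i+1} = floor((a_0 + m_{i+1})/d_{i+1}):
  m_1 = 1*33 - 0 = 33, d_1 = (1129 - 33^2)/1 = 40/1 = 40, a_1 = floor((33 + 33)/40) = 1.
  m_2 = 40*1 - 33 = 7, d_2 = (1129 - 7^2)/40 = 1080/40 = 27, a_2 = floor((33 + 7)/27) = 1.
  m_3 = 27*1 - 7 = 20, d_3 = (1129 - 20^2)/27 = 729/27 = 27, a_3 = floor((33 + 20)/27) = 1.
  m_4 = 27*1 - 20 = 7, d_4 = (1129 - 7^2)/27 = 1080/27 = 40, a_4 = floor((33 + 7)/40) = 1.
  m_5 = 40*1 - 7 = 33, d_5 = (1129 - 33^2)/40 = 40/40 = 1, a_5 = floor((33 + 33)/1) = 66.
  m_6 = 1*66 - 33 = 33, d_6 = (1129 - 33^2)/1 = 40/1 = 40: (m_6, d_6) = (m_1, d_1) = (33, 40), so from here the quotients repeat a_1, ..., a_5; the period length is 5.
Hence the expansion of sqrt(1129) is a_0 = 33 followed by the repeating block 1, 1, 1, 1, 66 (period 5).

[33; (1, 1, 1, 1, 66)]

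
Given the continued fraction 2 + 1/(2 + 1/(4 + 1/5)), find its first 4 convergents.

Using the convergent recurrence p_i = a_i*p_{i-1} + p_{i-2}, q_i = a_i*q_{i-1} + q_{i-2} with p_{-2}=0, p_{-1}=1, q_{-2}=1, q_{-1}=0:
  i=0: a_0=2, p_0 = 2*1 + 0 = 2, q_0 = 2*0 + 1 = 1.
  i=1: a_1=2, p_1 = 2*2 + 1 = 5, q_1 = 2*1 + 0 = 2.
  i=2: a_2=4, p_2 = 4*5 + 2 = 22, q_2 = 4*2 + 1 = 9.
  i=3: a_3=5, p_3 = 5*22 + 5 = 115, q_3 = 5*9 + 2 = 47.

2/1, 5/2, 22/9, 115/47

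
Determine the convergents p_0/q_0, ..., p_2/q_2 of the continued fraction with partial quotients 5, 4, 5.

Using the convergent recurrence p_i = a_i*p_{i-1} + p_{i-2}, q_i = a_i*q_{i-1} + q_{i-2} with p_{-2}=0, p_{-1}=1, q_{-2}=1, q_{-1}=0:
  i=0: a_0=5, p_0 = 5*1 + 0 = 5, q_0 = 5*0 + 1 = 1.
  i=1: a_1=4, p_1 = 4*5 + 1 = 21, q_1 = 4*1 + 0 = 4.
  i=2: a_2=5, p_2 = 5*21 + 5 = 110, q_2 = 5*4 + 1 = 21.

5/1, 21/4, 110/21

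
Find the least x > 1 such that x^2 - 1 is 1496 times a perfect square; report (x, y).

(x, y) = (3365, 87)

First expand sqrt(1496) as a continued fraction. With x_i = (sqrt(1496) + m_i)/d_i and (m_0, d_0) = (0, 1): a_0 = floor(sqrt(1496)) = 38, since 38^2 = 1444 <= 1496 < 1521 = 39^2.
Iterate m_{i+1} = d_i*a_i - m_i, d_{i+1} = (1496 - m_{i+1}^2)/d_i, a_{i+1} = floor((a_0 + m_{i+1})/d_{i+1}):
  m_1 = 1*38 - 0 = 38, d_1 = (1496 - 38^2)/1 = 52/1 = 52, a_1 = floor((38 + 38)/52) = 1.
  m_2 = 52*1 - 38 = 14, d_2 = (1496 - 14^2)/52 = 1300/52 = 25, a_2 = floor((38 + 14)/25) = 2.
  m_3 = 25*2 - 14 = 36, d_3 = (1496 - 36^2)/25 = 200/25 = 8, a_3 = floor((38 + 36)/8) = 9.
  m_4 = 8*9 - 36 = 36, d_4 = (1496 - 36^2)/8 = 200/8 = 25, a_4 = floor((38 + 36)/25) = 2.
  m_5 = 25*2 - 36 = 14, d_5 = (1496 - 14^2)/25 = 1300/25 = 52, a_5 = floor((38 + 14)/52) = 1.
  m_6 = 52*1 - 14 = 38, d_6 = (1496 - 38^2)/52 = 52/52 = 1, a_6 = floor((38 + 38)/1) = 76.
  m_7 = 1*76 - 38 = 38, d_7 = (1496 - 38^2)/1 = 52/1 = 52: (m_7, d_7) = (m_1, d_1) = (38, 52), so from here the quotients repeat a_1, ..., a_6; the period length is 6.
So sqrt(1496) = [38; (1, 2, 9, 2, 1, 76)] with period length k = 6.
k is even, so the fundamental solution of x^2 - 1496y^2 = 1 is (p_{k-1}, q_{k-1}) = (p_5, q_5); compute convergents through index 5.
Convergents (p_i = a_i*p_{i-1} + p_{i-2}, q_i = a_i*q_{i-1} + q_{i-2} with p_{-2}=0, p_{-1}=1, q_{-2}=1, q_{-1}=0):
  i=0: a_0=38, p_0 = 38*1 + 0 = 38, q_0 = 38*0 + 1 = 1.
  i=1: a_1=1, p_1 = 1*38 + 1 = 39, q_1 = 1*1 + 0 = 1.
  i=2: a_2=2, p_2 = 2*39 + 38 = 116, q_2 = 2*1 + 1 = 3.
  i=3: a_3=9, p_3 = 9*116 + 39 = 1083, q_3 = 9*3 + 1 = 28.
  i=4: a_4=2, p_4 = 2*1083 + 116 = 2282, q_4 = 2*28 + 3 = 59.
  i=5: a_5=1, p_5 = 1*2282 + 1083 = 3365, q_5 = 1*59 + 28 = 87.
Check: 3365^2 - 1496*87^2 = 11323225 - 11323224 = 1, so (x, y) = (3365, 87) solves the equation, and by the theorem it is the least positive solution.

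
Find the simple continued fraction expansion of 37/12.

[3; 12]

Run the Euclidean algorithm on 37 and 12; the successive quotients are the partial quotients a_0, a_1, ... (each step inverts the fractional part left over by the previous one):
  37 = 3*12 + 1, so a_0 = 3.
  12 = 12*1 + 0, so a_1 = 12.
The remainder reaches 0 after 2 divisions, so the expansion has 2 partial quotients, read off in order.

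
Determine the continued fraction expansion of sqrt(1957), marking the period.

[44; (4, 4, 1, 21, 3, 4, 3, 21, 1, 4, 4, 88)]

Write x_i = (sqrt(1957) + m_i)/d_i with (m_0, d_0) = (0, 1). a_0 = floor(sqrt(1957)) = 44, since 44^2 = 1936 <= 1957 < 2025 = 45^2.
Iterate m_{i+1} = d_i*a_i - m_i, d_{i+1} = (1957 - m_{i+1}^2)/d_i, a_{i+1} = floor((a_0 + m_{i+1})/d_{i+1}):
  m_1 = 1*44 - 0 = 44, d_1 = (1957 - 44^2)/1 = 21/1 = 21, a_1 = floor((44 + 44)/21) = 4.
  m_2 = 21*4 - 44 = 40, d_2 = (1957 - 40^2)/21 = 357/21 = 17, a_2 = floor((44 + 40)/17) = 4.
  m_3 = 17*4 - 40 = 28, d_3 = (1957 - 28^2)/17 = 1173/17 = 69, a_3 = floor((44 + 28)/69) = 1.
  m_4 = 69*1 - 28 = 41, d_4 = (1957 - 41^2)/69 = 276/69 = 4, a_4 = floor((44 + 41)/4) = 21.
  m_5 = 4*21 - 41 = 43, d_5 = (1957 - 43^2)/4 = 108/4 = 27, a_5 = floor((44 + 43)/27) = 3.
  m_6 = 27*3 - 43 = 38, d_6 = (1957 - 38^2)/27 = 513/27 = 19, a_6 = floor((44 + 38)/19) = 4.
  m_7 = 19*4 - 38 = 38, d_7 = (1957 - 38^2)/19 = 513/19 = 27, a_7 = floor((44 + 38)/27) = 3.
  m_8 = 27*3 - 38 = 43, d_8 = (1957 - 43^2)/27 = 108/27 = 4, a_8 = floor((44 + 43)/4) = 21.
  m_9 = 4*21 - 43 = 41, d_9 = (1957 - 41^2)/4 = 276/4 = 69, a_9 = floor((44 + 41)/69) = 1.
  m_10 = 69*1 - 41 = 28, d_10 = (1957 - 28^2)/69 = 1173/69 = 17, a_10 = floor((44 + 28)/17) = 4.
  m_11 = 17*4 - 28 = 40, d_11 = (1957 - 40^2)/17 = 357/17 = 21, a_11 = floor((44 + 40)/21) = 4.
  m_12 = 21*4 - 40 = 44, d_12 = (1957 - 44^2)/21 = 21/21 = 1, a_12 = floor((44 + 44)/1) = 88.
  m_13 = 1*88 - 44 = 44, d_13 = (1957 - 44^2)/1 = 21/1 = 21: (m_13, d_13) = (m_1, d_1) = (44, 21), so from here the quotients repeat a_1, ..., a_12; the period length is 12.
Hence the expansion of sqrt(1957) is a_0 = 44 followed by the repeating block 4, 4, 1, 21, 3, 4, 3, 21, 1, 4, 4, 88 (period 12).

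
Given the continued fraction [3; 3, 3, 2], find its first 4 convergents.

3/1, 10/3, 33/10, 76/23

Using the convergent recurrence p_i = a_i*p_{i-1} + p_{i-2}, q_i = a_i*q_{i-1} + q_{i-2} with p_{-2}=0, p_{-1}=1, q_{-2}=1, q_{-1}=0:
  i=0: a_0=3, p_0 = 3*1 + 0 = 3, q_0 = 3*0 + 1 = 1.
  i=1: a_1=3, p_1 = 3*3 + 1 = 10, q_1 = 3*1 + 0 = 3.
  i=2: a_2=3, p_2 = 3*10 + 3 = 33, q_2 = 3*3 + 1 = 10.
  i=3: a_3=2, p_3 = 2*33 + 10 = 76, q_3 = 2*10 + 3 = 23.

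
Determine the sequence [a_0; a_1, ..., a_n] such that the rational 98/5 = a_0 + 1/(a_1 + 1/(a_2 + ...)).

Run the Euclidean algorithm on 98 and 5; the successive quotients are the partial quotients a_0, a_1, ... (each step inverts the fractional part left over by the previous one):
  98 = 19*5 + 3, so a_0 = 19.
  5 = 1*3 + 2, so a_1 = 1.
  3 = 1*2 + 1, so a_2 = 1.
  2 = 2*1 + 0, so a_3 = 2.
The remainder reaches 0 after 4 divisions, so the expansion has 4 partial quotients, read off in order.

[19; 1, 1, 2]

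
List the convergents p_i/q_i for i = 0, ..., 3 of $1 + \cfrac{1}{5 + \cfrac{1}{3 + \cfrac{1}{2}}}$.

1/1, 6/5, 19/16, 44/37

Using the convergent recurrence p_i = a_i*p_{i-1} + p_{i-2}, q_i = a_i*q_{i-1} + q_{i-2} with p_{-2}=0, p_{-1}=1, q_{-2}=1, q_{-1}=0:
  i=0: a_0=1, p_0 = 1*1 + 0 = 1, q_0 = 1*0 + 1 = 1.
  i=1: a_1=5, p_1 = 5*1 + 1 = 6, q_1 = 5*1 + 0 = 5.
  i=2: a_2=3, p_2 = 3*6 + 1 = 19, q_2 = 3*5 + 1 = 16.
  i=3: a_3=2, p_3 = 2*19 + 6 = 44, q_3 = 2*16 + 5 = 37.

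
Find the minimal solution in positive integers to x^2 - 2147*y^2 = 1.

First expand sqrt(2147) as a continued fraction. With x_i = (sqrt(2147) + m_i)/d_i and (m_0, d_0) = (0, 1): a_0 = floor(sqrt(2147)) = 46, since 46^2 = 2116 <= 2147 < 2209 = 47^2.
Iterate m_{i+1} = d_i*a_i - m_i, d_{i+1} = (2147 - m_{i+1}^2)/d_i, a_{i+1} = floor((a_0 + m_{i+1})/d_{i+1}):
  m_1 = 1*46 - 0 = 46, d_1 = (2147 - 46^2)/1 = 31/1 = 31, a_1 = floor((46 + 46)/31) = 2.
  m_2 = 31*2 - 46 = 16, d_2 = (2147 - 16^2)/31 = 1891/31 = 61, a_2 = floor((46 + 16)/61) = 1.
  m_3 = 61*1 - 16 = 45, d_3 = (2147 - 45^2)/61 = 122/61 = 2, a_3 = floor((46 + 45)/2) = 45.
  m_4 = 2*45 - 45 = 45, d_4 = (2147 - 45^2)/2 = 122/2 = 61, a_4 = floor((46 + 45)/61) = 1.
  m_5 = 61*1 - 45 = 16, d_5 = (2147 - 16^2)/61 = 1891/61 = 31, a_5 = floor((46 + 16)/31) = 2.
  m_6 = 31*2 - 16 = 46, d_6 = (2147 - 46^2)/31 = 31/31 = 1, a_6 = floor((46 + 46)/1) = 92.
  m_7 = 1*92 - 46 = 46, d_7 = (2147 - 46^2)/1 = 31/1 = 31: (m_7, d_7) = (m_1, d_1) = (46, 31), so from here the quotients repeat a_1, ..., a_6; the period length is 6.
So sqrt(2147) = [46; (2, 1, 45, 1, 2, 92)] with period length k = 6.
k is even, so the fundamental solution of x^2 - 2147y^2 = 1 is (p_{k-1}, q_{k-1}) = (p_5, q_5); compute convergents through index 5.
Convergents (p_i = a_i*p_{i-1} + p_{i-2}, q_i = a_i*q_{i-1} + q_{i-2} with p_{-2}=0, p_{-1}=1, q_{-2}=1, q_{-1}=0):
  i=0: a_0=46, p_0 = 46*1 + 0 = 46, q_0 = 46*0 + 1 = 1.
  i=1: a_1=2, p_1 = 2*46 + 1 = 93, q_1 = 2*1 + 0 = 2.
  i=2: a_2=1, p_2 = 1*93 + 46 = 139, q_2 = 1*2 + 1 = 3.
  i=3: a_3=45, p_3 = 45*139 + 93 = 6348, q_3 = 45*3 + 2 = 137.
  i=4: a_4=1, p_4 = 1*6348 + 139 = 6487, q_4 = 1*137 + 3 = 140.
  i=5: a_5=2, p_5 = 2*6487 + 6348 = 19322, q_5 = 2*140 + 137 = 417.
Check: 19322^2 - 2147*417^2 = 373339684 - 373339683 = 1, so (x, y) = (19322, 417) solves the equation, and by the theorem it is the least positive solution.

(x, y) = (19322, 417)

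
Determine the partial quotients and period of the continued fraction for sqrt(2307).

Write x_i = (sqrt(2307) + m_i)/d_i with (m_0, d_0) = (0, 1). a_0 = floor(sqrt(2307)) = 48, since 48^2 = 2304 <= 2307 < 2401 = 49^2.
Iterate m_{i+1} = d_i*a_i - m_i, d_{i+1} = (2307 - m_{i+1}^2)/d_i, a_{i+1} = floor((a_0 + m_{i+1})/d_{i+1}):
  m_1 = 1*48 - 0 = 48, d_1 = (2307 - 48^2)/1 = 3/1 = 3, a_1 = floor((48 + 48)/3) = 32.
  m_2 = 3*32 - 48 = 48, d_2 = (2307 - 48^2)/3 = 3/3 = 1, a_2 = floor((48 + 48)/1) = 96.
  m_3 = 1*96 - 48 = 48, d_3 = (2307 - 48^2)/1 = 3/1 = 3: (m_3, d_3) = (m_1, d_1) = (48, 3), so from here the quotients repeat a_1, a_2; the period length is 2.
Hence the expansion of sqrt(2307) is a_0 = 48 followed by the repeating block 32, 96 (period 2).

[48; (32, 96)]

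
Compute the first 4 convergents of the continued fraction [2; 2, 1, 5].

2/1, 5/2, 7/3, 40/17

Using the convergent recurrence p_i = a_i*p_{i-1} + p_{i-2}, q_i = a_i*q_{i-1} + q_{i-2} with p_{-2}=0, p_{-1}=1, q_{-2}=1, q_{-1}=0:
  i=0: a_0=2, p_0 = 2*1 + 0 = 2, q_0 = 2*0 + 1 = 1.
  i=1: a_1=2, p_1 = 2*2 + 1 = 5, q_1 = 2*1 + 0 = 2.
  i=2: a_2=1, p_2 = 1*5 + 2 = 7, q_2 = 1*2 + 1 = 3.
  i=3: a_3=5, p_3 = 5*7 + 5 = 40, q_3 = 5*3 + 2 = 17.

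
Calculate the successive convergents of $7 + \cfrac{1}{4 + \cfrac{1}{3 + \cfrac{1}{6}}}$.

7/1, 29/4, 94/13, 593/82

Using the convergent recurrence p_i = a_i*p_{i-1} + p_{i-2}, q_i = a_i*q_{i-1} + q_{i-2} with p_{-2}=0, p_{-1}=1, q_{-2}=1, q_{-1}=0:
  i=0: a_0=7, p_0 = 7*1 + 0 = 7, q_0 = 7*0 + 1 = 1.
  i=1: a_1=4, p_1 = 4*7 + 1 = 29, q_1 = 4*1 + 0 = 4.
  i=2: a_2=3, p_2 = 3*29 + 7 = 94, q_2 = 3*4 + 1 = 13.
  i=3: a_3=6, p_3 = 6*94 + 29 = 593, q_3 = 6*13 + 4 = 82.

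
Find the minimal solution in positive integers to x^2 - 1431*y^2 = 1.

(x, y) = (1324, 35)

First expand sqrt(1431) as a continued fraction. With x_i = (sqrt(1431) + m_i)/d_i and (m_0, d_0) = (0, 1): a_0 = floor(sqrt(1431)) = 37, since 37^2 = 1369 <= 1431 < 1444 = 38^2.
Iterate m_{i+1} = d_i*a_i - m_i, d_{i+1} = (1431 - m_{i+1}^2)/d_i, a_{i+1} = floor((a_0 + m_{i+1})/d_{i+1}):
  m_1 = 1*37 - 0 = 37, d_1 = (1431 - 37^2)/1 = 62/1 = 62, a_1 = floor((37 + 37)/62) = 1.
  m_2 = 62*1 - 37 = 25, d_2 = (1431 - 25^2)/62 = 806/62 = 13, a_2 = floor((37 + 25)/13) = 4.
  m_3 = 13*4 - 25 = 27, d_3 = (1431 - 27^2)/13 = 702/13 = 54, a_3 = floor((37 + 27)/54) = 1.
  m_4 = 54*1 - 27 = 27, d_4 = (1431 - 27^2)/54 = 702/54 = 13, a_4 = floor((37 + 27)/13) = 4.
  m_5 = 13*4 - 27 = 25, d_5 = (1431 - 25^2)/13 = 806/13 = 62, a_5 = floor((37 + 25)/62) = 1.
  m_6 = 62*1 - 25 = 37, d_6 = (1431 - 37^2)/62 = 62/62 = 1, a_6 = floor((37 + 37)/1) = 74.
  m_7 = 1*74 - 37 = 37, d_7 = (1431 - 37^2)/1 = 62/1 = 62: (m_7, d_7) = (m_1, d_1) = (37, 62), so from here the quotients repeat a_1, ..., a_6; the period length is 6.
So sqrt(1431) = [37; (1, 4, 1, 4, 1, 74)] with period length k = 6.
k is even, so the fundamental solution of x^2 - 1431y^2 = 1 is (p_{k-1}, q_{k-1}) = (p_5, q_5); compute convergents through index 5.
Convergents (p_i = a_i*p_{i-1} + p_{i-2}, q_i = a_i*q_{i-1} + q_{i-2} with p_{-2}=0, p_{-1}=1, q_{-2}=1, q_{-1}=0):
  i=0: a_0=37, p_0 = 37*1 + 0 = 37, q_0 = 37*0 + 1 = 1.
  i=1: a_1=1, p_1 = 1*37 + 1 = 38, q_1 = 1*1 + 0 = 1.
  i=2: a_2=4, p_2 = 4*38 + 37 = 189, q_2 = 4*1 + 1 = 5.
  i=3: a_3=1, p_3 = 1*189 + 38 = 227, q_3 = 1*5 + 1 = 6.
  i=4: a_4=4, p_4 = 4*227 + 189 = 1097, q_4 = 4*6 + 5 = 29.
  i=5: a_5=1, p_5 = 1*1097 + 227 = 1324, q_5 = 1*29 + 6 = 35.
Check: 1324^2 - 1431*35^2 = 1752976 - 1752975 = 1, so (x, y) = (1324, 35) solves the equation, and by the theorem it is the least positive solution.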